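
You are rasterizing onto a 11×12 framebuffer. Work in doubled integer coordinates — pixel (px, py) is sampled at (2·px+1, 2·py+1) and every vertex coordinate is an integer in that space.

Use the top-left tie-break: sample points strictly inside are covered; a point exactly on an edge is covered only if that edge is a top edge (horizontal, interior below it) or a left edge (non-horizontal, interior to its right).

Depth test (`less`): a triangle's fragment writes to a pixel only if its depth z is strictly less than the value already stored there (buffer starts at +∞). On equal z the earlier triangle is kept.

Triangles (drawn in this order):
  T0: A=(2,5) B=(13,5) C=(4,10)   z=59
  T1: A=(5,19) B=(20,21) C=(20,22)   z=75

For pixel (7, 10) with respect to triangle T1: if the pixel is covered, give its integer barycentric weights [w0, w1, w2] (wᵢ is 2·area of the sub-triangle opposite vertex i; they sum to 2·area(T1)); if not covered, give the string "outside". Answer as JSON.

T0:
  2·area = 55
  edge (2, 5)→(13, 5): d=(11,0) top-left  bias=+0
  edge (13, 5)→(4, 10): d=(-9,5) right/bottom  bias=-1
  edge (4, 10)→(2, 5): d=(-2,-5) top-left  bias=+0
    (0,2)@(1, 5): e=[0,60,-5] → .  [on edge]
    (1,2)@(3, 5): e=[0,50,5] → X  [on edge]
    (2,2)@(5, 5): e=[0,40,15] → X  [on edge]
    (3,2)@(7, 5): e=[0,30,25] → X  [on edge]
    (4,2)@(9, 5): e=[0,20,35] → X  [on edge]
    (5,2)@(11, 5): e=[0,10,45] → X  [on edge]
    (6,2)@(13, 5): e=[0,0,55] → .  [on edge]
    (7,2)@(15, 5): e=[0,-10,65] → .  [on edge]
    (8,2)@(17, 5): e=[0,-20,75] → .  [on edge]
    (9,2)@(19, 5): e=[0,-30,85] → .  [on edge]
    (10,2)@(21, 5): e=[0,-40,95] → .  [on edge]
    (1,3)@(3, 7): e=[22,32,1] → X
  covered (10 px):
    . . . . . . . . . . .
    . . . . . . . . . . .
    . X X X X X . . . . .
    . X X X X . . . . . .
    . . X . . . . . . . .
    . . . . . . . . . . .
    . . . . . . . . . . .
    . . . . . . . . . . .
    . . . . . . . . . . .
    . . . . . . . . . . .
    . . . . . . . . . . .
    . . . . . . . . . . .
T1:
  2·area = 15
  edge (5, 19)→(20, 21): d=(15,2) right/bottom  bias=-1
  edge (20, 21)→(20, 22): d=(0,1) right/bottom  bias=-1
  edge (20, 22)→(5, 19): d=(-15,-3) top-left  bias=+0
    (2,9)@(5, 19): e=[0,15,0] → .  [on edge]
    (7,10)@(15, 21): e=[10,5,0] → X  [on edge]
    (8,10)@(17, 21): e=[6,3,6] → X
    (9,10)@(19, 21): e=[2,1,12] → X
    (10,10)@(21, 21): e=[-2,-1,18] → .
    (7,11)@(15, 23): e=[40,5,-30] → .
    (8,11)@(17, 23): e=[36,3,-24] → .
    (9,11)@(19, 23): e=[32,1,-18] → .
  covered (3 px):
    . . . . . . . . . . .
    . . . . . . . . . . .
    . . . . . . . . . . .
    . . . . . . . . . . .
    . . . . . . . . . . .
    . . . . . . . . . . .
    . . . . . . . . . . .
    . . . . . . . . . . .
    . . . . . . . . . . .
    . . . . . . . . . . .
    . . . . . . . X X X .
    . . . . . . . . . . .

Final: [5,0,10]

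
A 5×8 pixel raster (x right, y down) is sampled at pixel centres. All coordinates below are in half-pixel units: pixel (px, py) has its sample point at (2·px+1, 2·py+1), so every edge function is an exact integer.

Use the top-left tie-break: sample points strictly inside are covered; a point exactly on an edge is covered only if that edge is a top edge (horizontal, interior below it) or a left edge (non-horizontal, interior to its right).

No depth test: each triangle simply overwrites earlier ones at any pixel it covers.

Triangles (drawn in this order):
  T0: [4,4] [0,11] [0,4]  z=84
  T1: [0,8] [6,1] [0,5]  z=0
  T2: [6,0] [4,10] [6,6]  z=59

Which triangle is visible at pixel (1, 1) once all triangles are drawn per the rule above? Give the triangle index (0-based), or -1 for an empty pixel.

T0:
  2·area = 28
  edge (4, 4)→(0, 11): d=(-4,7) right/bottom  bias=-1
  edge (0, 11)→(0, 4): d=(0,-7) top-left  bias=+0
  edge (0, 4)→(4, 4): d=(4,0) top-left  bias=+0
    (0,2)@(1, 5): e=[17,7,4] → █
    (1,2)@(3, 5): e=[3,21,4] → █
    (2,2)@(5, 5): e=[-11,35,4] → ·
    (0,3)@(1, 7): e=[9,7,12] → █
    (1,3)@(3, 7): e=[-5,21,12] → ·
    (0,4)@(1, 9): e=[1,7,20] → █
    (1,4)@(3, 9): e=[-13,21,20] → ·
    (0,5)@(1, 11): e=[-7,7,28] → ·
  covered (4 px):
    · · · · ·
    · · · · ·
    █ █ · · ·
    █ · · · ·
    █ · · · ·
    · · · · ·
    · · · · ·
    · · · · ·
T1:
  2·area = 18  (B↔C swapped to make it positive)
  edge (0, 8)→(0, 5): d=(0,-3) top-left  bias=+0
  edge (0, 5)→(6, 1): d=(6,-4) top-left  bias=+0
  edge (6, 1)→(0, 8): d=(-6,7) right/bottom  bias=-1
    (1,1)@(3, 3): e=[9,0,9] → █  [on edge]
    (2,1)@(5, 3): e=[15,8,-5] → ·
    (0,2)@(1, 5): e=[3,4,11] → █
    (1,2)@(3, 5): e=[9,12,-3] → ·
    (0,3)@(1, 7): e=[3,16,-1] → ·
  covered (2 px):
    · · · · ·
    · █ · · ·
    █ · · · ·
    · · · · ·
    · · · · ·
    · · · · ·
    · · · · ·
    · · · · ·
T2:
  2·area = 12  (B↔C swapped to make it positive)
  edge (6, 0)→(6, 6): d=(0,6) right/bottom  bias=-1
  edge (6, 6)→(4, 10): d=(-2,4) right/bottom  bias=-1
  edge (4, 10)→(6, 0): d=(2,-10) top-left  bias=+0
    (2,2)@(5, 5): e=[6,6,0] → █  [on edge]
    (3,2)@(7, 5): e=[-6,-2,20] → ·
    (2,3)@(5, 7): e=[6,2,4] → █
    (3,3)@(7, 7): e=[-6,-6,24] → ·
    (2,4)@(5, 9): e=[6,-2,8] → ·
    (1,7)@(3, 15): e=[18,-6,0] → ·  [on edge]
  covered (2 px):
    · · · · ·
    · · · · ·
    · · █ · ·
    · · █ · ·
    · · · · ·
    · · · · ·
    · · · · ·
    · · · · ·

Z-buffer (winner per pixel, '.' = empty):
  . . . . .
  . 1 . . .
  1 0 2 . .
  0 . 2 . .
  0 . . . .
  . . . . .
  . . . . .
  . . . . .

Final: 1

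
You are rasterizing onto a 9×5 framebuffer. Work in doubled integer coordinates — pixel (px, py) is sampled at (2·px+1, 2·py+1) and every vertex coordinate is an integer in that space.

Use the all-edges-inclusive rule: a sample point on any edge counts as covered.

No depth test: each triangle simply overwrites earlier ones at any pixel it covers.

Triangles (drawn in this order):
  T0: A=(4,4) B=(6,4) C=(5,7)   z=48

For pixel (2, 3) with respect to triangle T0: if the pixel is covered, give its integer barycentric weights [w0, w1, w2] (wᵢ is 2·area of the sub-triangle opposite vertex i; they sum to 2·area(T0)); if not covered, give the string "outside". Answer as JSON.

T0:
  2·area = 6
  edge (4, 4)→(6, 4): d=(2,0) inclusive
  edge (6, 4)→(5, 7): d=(-1,3) inclusive
  edge (5, 7)→(4, 4): d=(-1,-3) inclusive
    (1,0)@(3, 1): e=[-6,12,0] → ·  [on edge]
    (3,0)@(7, 1): e=[-6,0,12] → ·  [on edge]
    (2,2)@(5, 5): e=[2,2,2] → #
    (3,2)@(7, 5): e=[2,-4,8] → ·
    (2,3)@(5, 7): e=[6,0,0] → #  [on edge]
    (3,3)@(7, 7): e=[6,-6,6] → ·
    (2,4)@(5, 9): e=[10,-2,-2] → ·
  covered (2 px):
    · · · · · · · · ·
    · · · · · · · · ·
    · · # · · · · · ·
    · · # · · · · · ·
    · · · · · · · · ·

Answer: [0,0,6]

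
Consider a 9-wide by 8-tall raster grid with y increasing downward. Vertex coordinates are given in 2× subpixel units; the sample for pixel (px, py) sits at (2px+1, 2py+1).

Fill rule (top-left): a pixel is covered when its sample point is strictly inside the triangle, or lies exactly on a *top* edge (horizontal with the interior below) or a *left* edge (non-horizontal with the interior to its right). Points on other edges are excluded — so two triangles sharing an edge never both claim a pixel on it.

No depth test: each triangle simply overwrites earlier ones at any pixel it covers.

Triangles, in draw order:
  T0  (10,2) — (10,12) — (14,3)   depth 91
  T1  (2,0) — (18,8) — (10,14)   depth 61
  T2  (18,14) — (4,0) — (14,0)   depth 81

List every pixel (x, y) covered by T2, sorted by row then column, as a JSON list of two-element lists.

T0:
  2·area = 40  (B↔C swapped to make it positive)
  edge (10, 2)→(14, 3): d=(4,1) right/bottom  bias=-1
  edge (14, 3)→(10, 12): d=(-4,9) right/bottom  bias=-1
  edge (10, 12)→(10, 2): d=(0,-10) top-left  bias=+0
    (5,1)@(11, 3): e=[3,27,10] → #
    (6,1)@(13, 3): e=[1,9,30] → #
    (7,1)@(15, 3): e=[-1,-9,50] → ·
    (5,2)@(11, 5): e=[11,19,10] → #
    (7,2)@(15, 5): e=[7,-17,50] → ·
    (5,3)@(11, 7): e=[19,11,10] → #
    (6,3)@(13, 7): e=[17,-7,30] → ·
    (5,4)@(11, 9): e=[27,3,10] → #
    (6,4)@(13, 9): e=[25,-15,30] → ·
    (5,5)@(11, 11): e=[35,-5,10] → ·
  covered (6 px):
    · · · · · · · · ·
    · · · · · # # · ·
    · · · · · # # · ·
    · · · · · # · · ·
    · · · · · # · · ·
    · · · · · · · · ·
    · · · · · · · · ·
    · · · · · · · · ·
T1:
  2·area = 160
  edge (2, 0)→(18, 8): d=(16,8) right/bottom  bias=-1
  edge (18, 8)→(10, 14): d=(-8,6) right/bottom  bias=-1
  edge (10, 14)→(2, 0): d=(-8,-14) top-left  bias=+0
    (1,0)@(3, 1): e=[8,146,6] → #
    (2,0)@(5, 1): e=[-8,134,34] → ·
    (1,1)@(3, 3): e=[40,130,-10] → ·
    (2,1)@(5, 3): e=[24,118,18] → #
    (3,1)@(7, 3): e=[8,106,46] → #
    (4,1)@(9, 3): e=[-8,94,74] → ·
    (2,2)@(5, 5): e=[56,102,2] → #
    (4,2)@(9, 5): e=[24,78,58] → #
    (5,2)@(11, 5): e=[8,66,86] → #
    (6,2)@(13, 5): e=[-8,54,114] → ·
    (2,3)@(5, 7): e=[88,86,-14] → ·
    (3,3)@(7, 7): e=[72,74,14] → #
  covered (20 px):
    · # · · · · · · ·
    · · # # · · · · ·
    · · # # # # · · ·
    · · · # # # # # ·
    · · · · # # # # ·
    · · · · # # # · ·
    · · · · · # · · ·
    · · · · · · · · ·
T2:
  2·area = 140
  edge (18, 14)→(4, 0): d=(-14,-14) top-left  bias=+0
  edge (4, 0)→(14, 0): d=(10,0) top-left  bias=+0
  edge (14, 0)→(18, 14): d=(4,14) right/bottom  bias=-1
    (2,0)@(5, 1): e=[0,10,130] → #  [on edge]
    (3,0)@(7, 1): e=[28,10,102] → #
    (4,0)@(9, 1): e=[56,10,74] → #
    (5,0)@(11, 1): e=[84,10,46] → #
    (6,0)@(13, 1): e=[112,10,18] → #
    (7,0)@(15, 1): e=[140,10,-10] → ·
    (2,1)@(5, 3): e=[-28,30,138] → ·
    (3,1)@(7, 3): e=[0,30,110] → #  [on edge]
    (7,1)@(15, 3): e=[112,30,-2] → ·
    (3,2)@(7, 5): e=[-28,50,118] → ·
    (4,2)@(9, 5): e=[0,50,90] → #  [on edge]
    (7,2)@(15, 5): e=[84,50,6] → #
    (5,3)@(11, 7): e=[0,70,70] → #  [on edge]
    (6,4)@(13, 9): e=[0,90,50] → #  [on edge]
    (7,5)@(15, 11): e=[0,110,30] → #  [on edge]
    (8,6)@(17, 13): e=[0,130,10] → #  [on edge]
  covered (21 px):
    · · # # # # # · ·
    · · · # # # # · ·
    · · · · # # # # ·
    · · · · · # # # ·
    · · · · · · # # ·
    · · · · · · · # #
    · · · · · · · · #
    · · · · · · · · ·

Answer: [[2,0],[3,0],[4,0],[5,0],[6,0],[3,1],[4,1],[5,1],[6,1],[4,2],[5,2],[6,2],[7,2],[5,3],[6,3],[7,3],[6,4],[7,4],[7,5],[8,5],[8,6]]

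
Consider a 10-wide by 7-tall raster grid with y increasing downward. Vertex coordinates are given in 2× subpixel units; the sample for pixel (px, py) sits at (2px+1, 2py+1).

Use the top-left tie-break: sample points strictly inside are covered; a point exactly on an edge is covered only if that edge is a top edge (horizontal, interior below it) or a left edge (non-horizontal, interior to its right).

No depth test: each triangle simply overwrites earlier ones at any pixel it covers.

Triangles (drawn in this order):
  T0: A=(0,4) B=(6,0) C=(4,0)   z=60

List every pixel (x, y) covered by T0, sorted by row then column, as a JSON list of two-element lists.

T0:
  2·area = 8  (B↔C swapped to make it positive)
  edge (0, 4)→(4, 0): d=(4,-4) top-left  bias=+0
  edge (4, 0)→(6, 0): d=(2,0) top-left  bias=+0
  edge (6, 0)→(0, 4): d=(-6,4) right/bottom  bias=-1
    (1,0)@(3, 1): e=[0,2,6] → █  [on edge]
    (2,0)@(5, 1): e=[8,2,-2] → ·
    (0,1)@(1, 3): e=[0,6,2] → █  [on edge]
    (1,1)@(3, 3): e=[8,6,-6] → ·
    (0,2)@(1, 5): e=[8,10,-10] → ·
  covered (2 px):
    · █ · · · · · · · ·
    █ · · · · · · · · ·
    · · · · · · · · · ·
    · · · · · · · · · ·
    · · · · · · · · · ·
    · · · · · · · · · ·
    · · · · · · · · · ·

Result: [[1,0],[0,1]]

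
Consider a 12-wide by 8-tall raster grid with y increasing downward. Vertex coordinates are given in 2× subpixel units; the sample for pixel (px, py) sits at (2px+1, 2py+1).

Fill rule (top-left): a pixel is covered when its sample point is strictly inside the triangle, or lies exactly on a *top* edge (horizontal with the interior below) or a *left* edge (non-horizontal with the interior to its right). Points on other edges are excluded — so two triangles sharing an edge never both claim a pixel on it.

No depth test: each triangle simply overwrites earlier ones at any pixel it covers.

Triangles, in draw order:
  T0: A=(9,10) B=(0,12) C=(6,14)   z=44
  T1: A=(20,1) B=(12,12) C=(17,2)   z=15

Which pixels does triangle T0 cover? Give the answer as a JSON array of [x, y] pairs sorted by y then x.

T0:
  2·area = 30  (B↔C swapped to make it positive)
  edge (9, 10)→(6, 14): d=(-3,4) right/bottom  bias=-1
  edge (6, 14)→(0, 12): d=(-6,-2) top-left  bias=+0
  edge (0, 12)→(9, 10): d=(9,-2) top-left  bias=+0
    (2,5)@(5, 11): e=[13,16,1] → #
    (3,5)@(7, 11): e=[5,20,5] → #
    (4,5)@(9, 11): e=[-3,24,9] → ·
    (1,6)@(3, 13): e=[15,0,15] → #  [on edge]
    (3,6)@(7, 13): e=[-1,8,23] → ·
    (1,7)@(3, 15): e=[9,-12,33] → ·
    (2,7)@(5, 15): e=[1,-8,37] → ·
    (4,7)@(9, 15): e=[-15,0,45] → ·  [on edge]
  covered (4 px):
    · · · · · · · · · · · ·
    · · · · · · · · · · · ·
    · · · · · · · · · · · ·
    · · · · · · · · · · · ·
    · · · · · · · · · · · ·
    · · # # · · · · · · · ·
    · # # · · · · · · · · ·
    · · · · · · · · · · · ·
T1:
  2·area = 25
  edge (20, 1)→(12, 12): d=(-8,11) right/bottom  bias=-1
  edge (12, 12)→(17, 2): d=(5,-10) top-left  bias=+0
  edge (17, 2)→(20, 1): d=(3,-1) top-left  bias=+0
    (8,1)@(17, 3): e=[17,5,3] → #
    (9,1)@(19, 3): e=[-5,25,5] → ·
    (8,2)@(17, 5): e=[1,15,9] → #
    (9,2)@(19, 5): e=[-21,35,11] → ·
    (7,3)@(15, 7): e=[7,5,13] → #
    (8,3)@(17, 7): e=[-15,25,15] → ·
    (7,4)@(15, 9): e=[-9,15,19] → ·
  covered (3 px):
    · · · · · · · · · · · ·
    · · · · · · · · # · · ·
    · · · · · · · · # · · ·
    · · · · · · · # · · · ·
    · · · · · · · · · · · ·
    · · · · · · · · · · · ·
    · · · · · · · · · · · ·
    · · · · · · · · · · · ·

Answer: [[2,5],[3,5],[1,6],[2,6]]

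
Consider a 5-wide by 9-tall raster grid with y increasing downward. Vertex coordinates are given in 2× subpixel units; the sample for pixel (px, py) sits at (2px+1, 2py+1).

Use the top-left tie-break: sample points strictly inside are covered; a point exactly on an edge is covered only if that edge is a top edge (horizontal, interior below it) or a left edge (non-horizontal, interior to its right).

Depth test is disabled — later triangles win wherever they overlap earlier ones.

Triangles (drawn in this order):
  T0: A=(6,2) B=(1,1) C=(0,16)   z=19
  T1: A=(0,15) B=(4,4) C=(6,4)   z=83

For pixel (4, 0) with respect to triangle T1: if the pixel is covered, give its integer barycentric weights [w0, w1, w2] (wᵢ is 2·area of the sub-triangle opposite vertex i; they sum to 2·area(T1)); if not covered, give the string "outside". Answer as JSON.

T0:
  2·area = 76  (B↔C swapped to make it positive)
  edge (6, 2)→(0, 16): d=(-6,14) right/bottom  bias=-1
  edge (0, 16)→(1, 1): d=(1,-15) top-left  bias=+0
  edge (1, 1)→(6, 2): d=(5,1) right/bottom  bias=-1
    (0,0)@(1, 1): e=[76,0,0] → ·  [on edge]
    (0,1)@(1, 3): e=[64,2,10] → #
    (1,1)@(3, 3): e=[36,32,8] → #
    (2,1)@(5, 3): e=[8,62,6] → #
    (3,1)@(7, 3): e=[-20,92,4] → ·
    (0,2)@(1, 5): e=[52,4,20] → #
    (2,2)@(5, 5): e=[-4,64,16] → ·
    (0,3)@(1, 7): e=[40,6,30] → #
    (2,3)@(5, 7): e=[-16,66,26] → ·
    (0,4)@(1, 9): e=[28,8,40] → #
    (1,4)@(3, 9): e=[0,38,38] → ·  [on edge]
    (0,5)@(1, 11): e=[16,10,50] → #
  covered (10 px):
    · · · · ·
    # # # · ·
    # # · · ·
    # # · · ·
    # · · · ·
    # · · · ·
    # · · · ·
    · · · · ·
    · · · · ·
T1:
  2·area = 22
  edge (0, 15)→(4, 4): d=(4,-11) top-left  bias=+0
  edge (4, 4)→(6, 4): d=(2,0) top-left  bias=+0
  edge (6, 4)→(0, 15): d=(-6,11) right/bottom  bias=-1
    (2,2)@(5, 5): e=[15,2,5] → #
    (3,2)@(7, 5): e=[37,2,-17] → ·
    (1,3)@(3, 7): e=[1,6,15] → #
    (2,3)@(5, 7): e=[23,6,-7] → ·
    (1,4)@(3, 9): e=[9,10,3] → #
    (2,4)@(5, 9): e=[31,10,-19] → ·
    (1,5)@(3, 11): e=[17,14,-9] → ·
    (0,6)@(1, 13): e=[3,18,1] → #
    (1,6)@(3, 13): e=[25,18,-21] → ·
    (0,7)@(1, 15): e=[11,22,-11] → ·
  covered (4 px):
    · · · · ·
    · · · · ·
    · · # · ·
    · # · · ·
    · # · · ·
    · · · · ·
    # · · · ·
    · · · · ·
    · · · · ·

Answer: "outside"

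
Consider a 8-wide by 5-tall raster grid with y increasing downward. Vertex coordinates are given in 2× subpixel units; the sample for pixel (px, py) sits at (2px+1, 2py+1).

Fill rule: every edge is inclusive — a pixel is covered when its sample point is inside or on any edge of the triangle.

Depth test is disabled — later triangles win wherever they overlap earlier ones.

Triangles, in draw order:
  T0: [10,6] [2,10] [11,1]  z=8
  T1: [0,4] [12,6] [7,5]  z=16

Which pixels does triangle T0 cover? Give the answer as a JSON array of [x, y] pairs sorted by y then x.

T0:
  2·area = 36
  edge (10, 6)→(2, 10): d=(-8,4) inclusive
  edge (2, 10)→(11, 1): d=(9,-9) inclusive
  edge (11, 1)→(10, 6): d=(-1,5) inclusive
    (5,0)@(11, 1): e=[36,0,0] → █  [on edge]
    (6,0)@(13, 1): e=[28,18,-10] → ·
    (4,1)@(9, 3): e=[28,0,8] → █  [on edge]
    (5,1)@(11, 3): e=[20,18,-2] → ·
    (3,2)@(7, 5): e=[20,0,16] → █  [on edge]
    (5,2)@(11, 5): e=[4,36,-4] → ·
    (2,3)@(5, 7): e=[12,0,24] → █  [on edge]
    (4,3)@(9, 7): e=[-4,36,4] → ·
    (1,4)@(3, 9): e=[4,0,32] → █  [on edge]
    (2,4)@(5, 9): e=[-4,18,22] → ·
    (3,4)@(7, 9): e=[-12,36,12] → ·
  covered (7 px):
    · · · · · █ · ·
    · · · · █ · · ·
    · · · █ █ · · ·
    · · █ █ · · · ·
    · █ · · · · · ·
T1:
  2·area = 2  (B↔C swapped to make it positive)
  edge (0, 4)→(7, 5): d=(7,1) inclusive
  edge (7, 5)→(12, 6): d=(5,1) inclusive
  edge (12, 6)→(0, 4): d=(-12,-2) inclusive
    (3,2)@(7, 5): e=[0,0,2] → █  [on edge]
    (4,2)@(9, 5): e=[-2,-2,6] → ·
    (3,3)@(7, 7): e=[14,10,-22] → ·
  covered (1 px):
    · · · · · · · ·
    · · · · · · · ·
    · · · █ · · · ·
    · · · · · · · ·
    · · · · · · · ·

Final: [[5,0],[4,1],[3,2],[4,2],[2,3],[3,3],[1,4]]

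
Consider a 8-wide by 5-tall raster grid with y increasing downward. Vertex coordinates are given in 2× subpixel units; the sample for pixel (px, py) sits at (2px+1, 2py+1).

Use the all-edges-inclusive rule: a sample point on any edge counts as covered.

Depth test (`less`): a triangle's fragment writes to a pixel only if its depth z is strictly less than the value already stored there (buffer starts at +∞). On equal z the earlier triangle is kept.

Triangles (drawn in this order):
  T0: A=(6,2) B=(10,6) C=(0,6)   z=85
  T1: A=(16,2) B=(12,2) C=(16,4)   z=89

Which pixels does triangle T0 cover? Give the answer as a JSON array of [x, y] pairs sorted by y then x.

T0:
  2·area = 40
  edge (6, 2)→(10, 6): d=(4,4) inclusive
  edge (10, 6)→(0, 6): d=(-10,0) inclusive
  edge (0, 6)→(6, 2): d=(6,-4) inclusive
    (2,0)@(5, 1): e=[0,50,-10] → ·  [on edge]
    (2,1)@(5, 3): e=[8,30,2] → #
    (3,1)@(7, 3): e=[0,30,10] → #  [on edge]
    (4,1)@(9, 3): e=[-8,30,18] → ·
    (1,2)@(3, 5): e=[24,10,6] → #
    (4,2)@(9, 5): e=[0,10,30] → #  [on edge]
    (5,2)@(11, 5): e=[-8,10,38] → ·
    (1,3)@(3, 7): e=[32,-10,18] → ·
    (2,3)@(5, 7): e=[24,-10,26] → ·
    (3,3)@(7, 7): e=[16,-10,34] → ·
    (4,3)@(9, 7): e=[8,-10,42] → ·
    (5,3)@(11, 7): e=[0,-10,50] → ·  [on edge]
    (6,4)@(13, 9): e=[0,-30,70] → ·  [on edge]
  covered (6 px):
    · · · · · · · ·
    · · # # · · · ·
    · # # # # · · ·
    · · · · · · · ·
    · · · · · · · ·
T1:
  2·area = 8  (B↔C swapped to make it positive)
  edge (16, 2)→(16, 4): d=(0,2) inclusive
  edge (16, 4)→(12, 2): d=(-4,-2) inclusive
  edge (12, 2)→(16, 2): d=(4,0) inclusive
    (7,1)@(15, 3): e=[2,2,4] → #
    (7,2)@(15, 5): e=[2,-6,12] → ·
  covered (1 px):
    · · · · · · · ·
    · · · · · · · #
    · · · · · · · ·
    · · · · · · · ·
    · · · · · · · ·

Result: [[2,1],[3,1],[1,2],[2,2],[3,2],[4,2]]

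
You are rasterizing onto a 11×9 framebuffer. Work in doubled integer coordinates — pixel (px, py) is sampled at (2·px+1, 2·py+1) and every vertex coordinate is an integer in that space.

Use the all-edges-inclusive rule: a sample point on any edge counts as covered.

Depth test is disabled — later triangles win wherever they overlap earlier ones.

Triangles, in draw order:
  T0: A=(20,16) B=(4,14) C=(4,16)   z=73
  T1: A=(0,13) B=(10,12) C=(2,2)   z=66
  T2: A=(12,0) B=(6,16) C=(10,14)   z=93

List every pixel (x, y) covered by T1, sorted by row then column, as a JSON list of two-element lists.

T0:
  2·area = 32  (B↔C swapped to make it positive)
  edge (20, 16)→(4, 16): d=(-16,0) inclusive
  edge (4, 16)→(4, 14): d=(0,-2) inclusive
  edge (4, 14)→(20, 16): d=(16,2) inclusive
    (2,7)@(5, 15): e=[16,2,14] → X
    (3,7)@(7, 15): e=[16,6,10] → X
    (4,7)@(9, 15): e=[16,10,6] → X
    (5,7)@(11, 15): e=[16,14,2] → X
    (6,7)@(13, 15): e=[16,18,-2] → .
    (2,8)@(5, 17): e=[-16,2,46] → .
    (3,8)@(7, 17): e=[-16,6,42] → .
    (4,8)@(9, 17): e=[-16,10,38] → .
    (5,8)@(11, 17): e=[-16,14,34] → .
  covered (4 px):
    . . . . . . . . . . .
    . . . . . . . . . . .
    . . . . . . . . . . .
    . . . . . . . . . . .
    . . . . . . . . . . .
    . . . . . . . . . . .
    . . . . . . . . . . .
    . . X X X X . . . . .
    . . . . . . . . . . .
T1:
  2·area = 108  (B↔C swapped to make it positive)
  edge (0, 13)→(2, 2): d=(2,-11) inclusive
  edge (2, 2)→(10, 12): d=(8,10) inclusive
  edge (10, 12)→(0, 13): d=(-10,1) inclusive
    (1,2)@(3, 5): e=[17,14,77] → X
    (2,2)@(5, 5): e=[39,-6,75] → .
    (1,3)@(3, 7): e=[21,30,57] → X
    (2,3)@(5, 7): e=[43,10,55] → X
    (3,3)@(7, 7): e=[65,-10,53] → .
    (0,4)@(1, 9): e=[3,66,39] → X
    (3,4)@(7, 9): e=[69,6,33] → X
    (4,4)@(9, 9): e=[91,-14,31] → .
    (0,5)@(1, 11): e=[7,82,19] → X
    (4,5)@(9, 11): e=[95,2,11] → X
    (5,5)@(11, 11): e=[117,-18,9] → .
    (0,6)@(1, 13): e=[11,98,-1] → .
  covered (12 px):
    . . . . . . . . . . .
    . . . . . . . . . . .
    . X . . . . . . . . .
    . X X . . . . . . . .
    X X X X . . . . . . .
    X X X X X . . . . . .
    . . . . . . . . . . .
    . . . . . . . . . . .
    . . . . . . . . . . .
T2:
  2·area = 52  (B↔C swapped to make it positive)
  edge (12, 0)→(10, 14): d=(-2,14) inclusive
  edge (10, 14)→(6, 16): d=(-4,2) inclusive
  edge (6, 16)→(12, 0): d=(6,-16) inclusive
    (5,1)@(11, 3): e=[8,42,2] → X
    (6,1)@(13, 3): e=[-20,38,34] → .
    (5,2)@(11, 5): e=[4,34,14] → X
    (6,2)@(13, 5): e=[-24,30,46] → .
    (5,3)@(11, 7): e=[0,26,26] → X  [on edge]
    (6,3)@(13, 7): e=[-28,22,58] → .
    (4,4)@(9, 9): e=[24,22,6] → X
    (5,4)@(11, 9): e=[-4,18,38] → .
    (4,5)@(9, 11): e=[20,14,18] → X
    (5,5)@(11, 11): e=[-8,10,50] → .
    (4,6)@(9, 13): e=[16,6,30] → X
    (5,6)@(11, 13): e=[-12,2,62] → .
  covered (7 px):
    . . . . . . . . . . .
    . . . . . X . . . . .
    . . . . . X . . . . .
    . . . . . X . . . . .
    . . . . X . . . . . .
    . . . . X . . . . . .
    . . . . X . . . . . .
    . . . X . . . . . . .
    . . . . . . . . . . .

Result: [[1,2],[1,3],[2,3],[0,4],[1,4],[2,4],[3,4],[0,5],[1,5],[2,5],[3,5],[4,5]]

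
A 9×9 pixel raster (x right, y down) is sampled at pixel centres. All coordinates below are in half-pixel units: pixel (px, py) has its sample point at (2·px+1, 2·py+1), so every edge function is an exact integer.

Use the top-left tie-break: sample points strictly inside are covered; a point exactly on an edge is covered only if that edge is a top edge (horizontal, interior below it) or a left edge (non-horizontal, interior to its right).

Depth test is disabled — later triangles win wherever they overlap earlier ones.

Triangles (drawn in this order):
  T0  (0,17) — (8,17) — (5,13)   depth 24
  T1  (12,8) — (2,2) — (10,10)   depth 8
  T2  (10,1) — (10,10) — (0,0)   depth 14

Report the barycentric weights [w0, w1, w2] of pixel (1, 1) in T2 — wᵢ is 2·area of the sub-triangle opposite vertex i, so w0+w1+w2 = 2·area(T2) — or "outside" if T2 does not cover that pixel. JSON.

T0:
  2·area = 32  (B↔C swapped to make it positive)
  edge (0, 17)→(5, 13): d=(5,-4) top-left  bias=+0
  edge (5, 13)→(8, 17): d=(3,4) right/bottom  bias=-1
  edge (8, 17)→(0, 17): d=(-8,0) right/bottom  bias=-1
    (7,2)@(15, 5): e=[0,-64,96] → .  [on edge]
    (2,6)@(5, 13): e=[0,0,32] → .  [on edge]
    (1,7)@(3, 15): e=[2,14,16] → X
    (2,7)@(5, 15): e=[10,6,16] → X
    (3,7)@(7, 15): e=[18,-2,16] → .
    (0,8)@(1, 17): e=[4,28,0] → .  [on edge]
    (1,8)@(3, 17): e=[12,20,0] → .  [on edge]
    (2,8)@(5, 17): e=[20,12,0] → .  [on edge]
    (3,8)@(7, 17): e=[28,4,0] → .  [on edge]
    (4,8)@(9, 17): e=[36,-4,0] → .  [on edge]
    (5,8)@(11, 17): e=[44,-12,0] → .  [on edge]
    (6,8)@(13, 17): e=[52,-20,0] → .  [on edge]
    (7,8)@(15, 17): e=[60,-28,0] → .  [on edge]
    (8,8)@(17, 17): e=[68,-36,0] → .  [on edge]
  covered (2 px):
    . . . . . . . . .
    . . . . . . . . .
    . . . . . . . . .
    . . . . . . . . .
    . . . . . . . . .
    . . . . . . . . .
    . . . . . . . . .
    . X X . . . . . .
    . . . . . . . . .
T1:
  2·area = 32  (B↔C swapped to make it positive)
  edge (12, 8)→(10, 10): d=(-2,2) right/bottom  bias=-1
  edge (10, 10)→(2, 2): d=(-8,-8) top-left  bias=+0
  edge (2, 2)→(12, 8): d=(10,6) right/bottom  bias=-1
    (0,0)@(1, 1): e=[36,0,-4] → .  [on edge]
    (1,1)@(3, 3): e=[28,0,4] → X  [on edge]
    (2,1)@(5, 3): e=[24,16,-8] → .
    (8,1)@(17, 3): e=[0,112,-80] → .  [on edge]
    (1,2)@(3, 5): e=[24,-16,24] → .
    (2,2)@(5, 5): e=[20,0,12] → X  [on edge]
    (3,2)@(7, 5): e=[16,16,0] → .  [on edge]
    (7,2)@(15, 5): e=[0,80,-48] → .  [on edge]
    (2,3)@(5, 7): e=[16,-16,32] → .
    (3,3)@(7, 7): e=[12,0,20] → X  [on edge]
    (4,3)@(9, 7): e=[8,16,8] → X
    (5,3)@(11, 7): e=[4,32,-4] → .
    (6,3)@(13, 7): e=[0,48,-16] → .  [on edge]
    (4,4)@(9, 9): e=[4,0,28] → X  [on edge]
    (5,4)@(11, 9): e=[0,16,16] → .  [on edge]
    (4,5)@(9, 11): e=[0,-16,48] → .  [on edge]
    (5,5)@(11, 11): e=[-4,0,36] → .  [on edge]
    (8,5)@(17, 11): e=[-16,48,0] → .  [on edge]
    (3,6)@(7, 13): e=[0,-48,80] → .  [on edge]
    (6,6)@(13, 13): e=[-12,0,44] → .  [on edge]
    (2,7)@(5, 15): e=[0,-80,112] → .  [on edge]
    (7,7)@(15, 15): e=[-20,0,52] → .  [on edge]
    (1,8)@(3, 17): e=[0,-112,144] → .  [on edge]
    (8,8)@(17, 17): e=[-28,0,60] → .  [on edge]
  covered (5 px):
    . . . . . . . . .
    . X . . . . . . .
    . . X . . . . . .
    . . . X X . . . .
    . . . . X . . . .
    . . . . . . . . .
    . . . . . . . . .
    . . . . . . . . .
    . . . . . . . . .
T2:
  2·area = 90
  edge (10, 1)→(10, 10): d=(0,9) right/bottom  bias=-1
  edge (10, 10)→(0, 0): d=(-10,-10) top-left  bias=+0
  edge (0, 0)→(10, 1): d=(10,1) right/bottom  bias=-1
    (0,0)@(1, 1): e=[81,0,9] → X  [on edge]
    (1,0)@(3, 1): e=[63,20,7] → X
    (2,0)@(5, 1): e=[45,40,5] → X
    (3,0)@(7, 1): e=[27,60,3] → X
    (4,0)@(9, 1): e=[9,80,1] → X
    (5,0)@(11, 1): e=[-9,100,-1] → .
    (0,1)@(1, 3): e=[81,-20,29] → .
    (1,1)@(3, 3): e=[63,0,27] → X  [on edge]
    (5,1)@(11, 3): e=[-9,80,19] → .
    (1,2)@(3, 5): e=[63,-20,47] → .
    (2,2)@(5, 5): e=[45,0,45] → X  [on edge]
    (5,2)@(11, 5): e=[-9,60,39] → .
    (3,3)@(7, 7): e=[27,0,63] → X  [on edge]
    (4,4)@(9, 9): e=[9,0,81] → X  [on edge]
    (5,5)@(11, 11): e=[-9,0,99] → .  [on edge]
    (6,6)@(13, 13): e=[-27,0,117] → .  [on edge]
    (7,7)@(15, 15): e=[-45,0,135] → .  [on edge]
    (8,8)@(17, 17): e=[-63,0,153] → .  [on edge]
  covered (15 px):
    X X X X X . . . .
    . X X X X . . . .
    . . X X X . . . .
    . . . X X . . . .
    . . . . X . . . .
    . . . . . . . . .
    . . . . . . . . .
    . . . . . . . . .
    . . . . . . . . .

Answer: [0,27,63]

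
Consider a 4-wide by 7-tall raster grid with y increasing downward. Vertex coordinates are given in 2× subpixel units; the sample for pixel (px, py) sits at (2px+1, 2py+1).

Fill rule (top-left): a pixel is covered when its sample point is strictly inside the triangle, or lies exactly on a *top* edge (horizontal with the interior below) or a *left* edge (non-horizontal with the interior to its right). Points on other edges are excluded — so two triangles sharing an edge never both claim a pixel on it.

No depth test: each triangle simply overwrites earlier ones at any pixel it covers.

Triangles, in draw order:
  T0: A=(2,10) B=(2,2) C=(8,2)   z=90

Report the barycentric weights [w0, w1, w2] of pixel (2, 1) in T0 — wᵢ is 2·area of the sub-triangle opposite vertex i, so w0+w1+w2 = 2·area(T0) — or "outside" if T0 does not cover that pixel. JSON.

T0:
  2·area = 48
  edge (2, 10)→(2, 2): d=(0,-8) top-left  bias=+0
  edge (2, 2)→(8, 2): d=(6,0) top-left  bias=+0
  edge (8, 2)→(2, 10): d=(-6,8) right/bottom  bias=-1
    (1,1)@(3, 3): e=[8,6,34] → █
    (2,1)@(5, 3): e=[24,6,18] → █
    (3,1)@(7, 3): e=[40,6,2] → █
    (1,2)@(3, 5): e=[8,18,22] → █
    (3,2)@(7, 5): e=[40,18,-10] → ·
    (1,3)@(3, 7): e=[8,30,10] → █
    (2,3)@(5, 7): e=[24,30,-6] → ·
    (1,4)@(3, 9): e=[8,42,-2] → ·
  covered (6 px):
    · · · ·
    · █ █ █
    · █ █ ·
    · █ · ·
    · · · ·
    · · · ·
    · · · ·

Result: [6,18,24]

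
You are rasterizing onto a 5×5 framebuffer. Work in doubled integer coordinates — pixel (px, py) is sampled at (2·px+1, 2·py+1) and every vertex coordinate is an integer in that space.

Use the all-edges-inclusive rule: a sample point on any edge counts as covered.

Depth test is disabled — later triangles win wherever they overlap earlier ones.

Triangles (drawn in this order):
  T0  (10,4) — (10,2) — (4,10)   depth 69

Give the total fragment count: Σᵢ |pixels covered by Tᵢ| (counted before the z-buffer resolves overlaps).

T0:
  2·area = 12  (B↔C swapped to make it positive)
  edge (10, 4)→(4, 10): d=(-6,6) inclusive
  edge (4, 10)→(10, 2): d=(6,-8) inclusive
  edge (10, 2)→(10, 4): d=(0,2) inclusive
    (4,2)@(9, 5): e=[0,10,2] → #  [on edge]
    (3,3)@(7, 7): e=[0,6,6] → #  [on edge]
    (4,3)@(9, 7): e=[-12,22,2] → ·
    (2,4)@(5, 9): e=[0,2,10] → #  [on edge]
    (3,4)@(7, 9): e=[-12,18,6] → ·
  covered (3 px):
    · · · · ·
    · · · · ·
    · · · · #
    · · · # ·
    · · # · ·

Answer: 3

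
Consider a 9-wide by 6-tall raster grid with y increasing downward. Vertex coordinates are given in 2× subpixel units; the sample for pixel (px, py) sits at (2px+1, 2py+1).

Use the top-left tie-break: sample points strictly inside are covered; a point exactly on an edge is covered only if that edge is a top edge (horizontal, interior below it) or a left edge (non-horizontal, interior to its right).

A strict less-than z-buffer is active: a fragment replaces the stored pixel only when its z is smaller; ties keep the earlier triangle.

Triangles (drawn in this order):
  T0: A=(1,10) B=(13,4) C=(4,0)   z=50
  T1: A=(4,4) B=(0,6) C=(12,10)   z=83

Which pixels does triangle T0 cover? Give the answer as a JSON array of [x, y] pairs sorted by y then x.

T0:
  2·area = 102  (B↔C swapped to make it positive)
  edge (1, 10)→(4, 0): d=(3,-10) top-left  bias=+0
  edge (4, 0)→(13, 4): d=(9,4) right/bottom  bias=-1
  edge (13, 4)→(1, 10): d=(-12,6) right/bottom  bias=-1
    (2,0)@(5, 1): e=[13,5,84] → X
    (3,0)@(7, 1): e=[33,-3,72] → .
    (2,1)@(5, 3): e=[19,23,60] → X
    (3,1)@(7, 3): e=[39,15,48] → X
    (4,1)@(9, 3): e=[59,7,36] → X
    (5,1)@(11, 3): e=[79,-1,24] → .
    (7,1)@(15, 3): e=[119,-17,0] → .  [on edge]
    (1,2)@(3, 5): e=[5,49,48] → X
    (5,2)@(11, 5): e=[85,17,0] → .  [on edge]
    (1,3)@(3, 7): e=[11,67,24] → X
    (3,3)@(7, 7): e=[51,51,0] → .  [on edge]
    (4,3)@(9, 7): e=[71,43,-12] → .
    (1,4)@(3, 9): e=[17,85,0] → .  [on edge]
  covered (10 px):
    . . X . . . . . .
    . . X X X . . . .
    . X X X X . . . .
    . X X . . . . . .
    . . . . . . . . .
    . . . . . . . . .
T1:
  2·area = 40  (B↔C swapped to make it positive)
  edge (4, 4)→(12, 10): d=(8,6) right/bottom  bias=-1
  edge (12, 10)→(0, 6): d=(-12,-4) top-left  bias=+0
  edge (0, 6)→(4, 4): d=(4,-2) top-left  bias=+0
    (1,2)@(3, 5): e=[14,24,2] → X
    (2,2)@(5, 5): e=[2,32,6] → X
    (3,2)@(7, 5): e=[-10,40,10] → .
    (1,3)@(3, 7): e=[30,0,10] → X  [on edge]
    (3,3)@(7, 7): e=[6,16,18] → X
    (4,3)@(9, 7): e=[-6,24,22] → .
    (1,4)@(3, 9): e=[46,-24,18] → .
    (2,4)@(5, 9): e=[34,-16,22] → .
    (3,4)@(7, 9): e=[22,-8,26] → .
    (4,4)@(9, 9): e=[10,0,30] → X  [on edge]
    (5,4)@(11, 9): e=[-2,8,34] → .
    (4,5)@(9, 11): e=[26,-24,38] → .
    (7,5)@(15, 11): e=[-10,0,50] → .  [on edge]
  covered (6 px):
    . . . . . . . . .
    . . . . . . . . .
    . X X . . . . . .
    . X X X . . . . .
    . . . . X . . . .
    . . . . . . . . .

Answer: [[2,0],[2,1],[3,1],[4,1],[1,2],[2,2],[3,2],[4,2],[1,3],[2,3]]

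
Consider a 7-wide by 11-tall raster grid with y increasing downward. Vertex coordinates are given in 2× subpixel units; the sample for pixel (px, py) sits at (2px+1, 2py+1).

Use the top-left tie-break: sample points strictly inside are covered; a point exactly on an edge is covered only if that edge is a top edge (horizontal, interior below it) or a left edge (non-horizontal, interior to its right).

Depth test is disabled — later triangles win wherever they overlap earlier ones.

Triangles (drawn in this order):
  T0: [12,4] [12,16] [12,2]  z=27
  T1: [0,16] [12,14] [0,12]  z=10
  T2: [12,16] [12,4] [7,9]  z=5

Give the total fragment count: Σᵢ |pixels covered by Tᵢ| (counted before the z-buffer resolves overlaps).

T0:
  degenerate (2·area = 0) — covers nothing
T1:
  2·area = 48  (B↔C swapped to make it positive)
  edge (0, 16)→(0, 12): d=(0,-4) top-left  bias=+0
  edge (0, 12)→(12, 14): d=(12,2) right/bottom  bias=-1
  edge (12, 14)→(0, 16): d=(-12,2) right/bottom  bias=-1
    (0,6)@(1, 13): e=[4,10,34] → X
    (1,6)@(3, 13): e=[12,6,30] → X
    (2,6)@(5, 13): e=[20,2,26] → X
    (3,6)@(7, 13): e=[28,-2,22] → .
    (0,7)@(1, 15): e=[4,34,10] → X
    (3,7)@(7, 15): e=[28,22,-2] → .
    (0,8)@(1, 17): e=[4,58,-14] → .
    (1,8)@(3, 17): e=[12,54,-18] → .
    (2,8)@(5, 17): e=[20,50,-22] → .
  covered (6 px):
    . . . . . . .
    . . . . . . .
    . . . . . . .
    . . . . . . .
    . . . . . . .
    . . . . . . .
    X X X . . . .
    X X X . . . .
    . . . . . . .
    . . . . . . .
    . . . . . . .
T2:
  2·area = 60  (B↔C swapped to make it positive)
  edge (12, 16)→(7, 9): d=(-5,-7) top-left  bias=+0
  edge (7, 9)→(12, 4): d=(5,-5) top-left  bias=+0
  edge (12, 4)→(12, 16): d=(0,12) right/bottom  bias=-1
    (6,1)@(13, 3): e=[72,0,-12] → .  [on edge]
    (5,2)@(11, 5): e=[48,0,12] → X  [on edge]
    (6,2)@(13, 5): e=[62,10,-12] → .
    (4,3)@(9, 7): e=[24,0,36] → X  [on edge]
    (6,3)@(13, 7): e=[52,20,-12] → .
    (3,4)@(7, 9): e=[0,0,60] → X  [on edge]
    (6,4)@(13, 9): e=[42,30,-12] → .
    (2,5)@(5, 11): e=[-24,0,84] → .  [on edge]
    (3,5)@(7, 11): e=[-10,10,60] → .
    (4,5)@(9, 11): e=[4,20,36] → X
    (6,5)@(13, 11): e=[32,40,-12] → .
    (1,6)@(3, 13): e=[-48,0,108] → .  [on edge]
    (0,7)@(1, 15): e=[-72,0,132] → .  [on edge]
  covered (9 px):
    . . . . . . .
    . . . . . . .
    . . . . . X .
    . . . . X X .
    . . . X X X .
    . . . . X X .
    . . . . . X .
    . . . . . . .
    . . . . . . .
    . . . . . . .
    . . . . . . .

Answer: 15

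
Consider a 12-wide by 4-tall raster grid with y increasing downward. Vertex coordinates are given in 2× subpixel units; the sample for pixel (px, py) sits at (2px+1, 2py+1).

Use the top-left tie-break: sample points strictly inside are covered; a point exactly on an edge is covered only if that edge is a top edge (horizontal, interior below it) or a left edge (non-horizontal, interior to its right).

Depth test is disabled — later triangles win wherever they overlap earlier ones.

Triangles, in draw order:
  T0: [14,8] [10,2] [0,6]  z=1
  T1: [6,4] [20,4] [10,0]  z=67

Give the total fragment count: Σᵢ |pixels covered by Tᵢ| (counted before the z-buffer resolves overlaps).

T0:
  2·area = 76  (B↔C swapped to make it positive)
  edge (14, 8)→(0, 6): d=(-14,-2) top-left  bias=+0
  edge (0, 6)→(10, 2): d=(10,-4) top-left  bias=+0
  edge (10, 2)→(14, 8): d=(4,6) right/bottom  bias=-1
    (4,1)@(9, 3): e=[60,6,10] → #
    (5,1)@(11, 3): e=[64,14,-2] → ·
    (1,2)@(3, 5): e=[20,2,54] → #
    (2,2)@(5, 5): e=[24,10,42] → #
    (3,2)@(7, 5): e=[28,18,30] → #
    (5,2)@(11, 5): e=[36,34,6] → #
    (6,2)@(13, 5): e=[40,42,-6] → ·
    (1,3)@(3, 7): e=[-8,22,62] → ·
    (2,3)@(5, 7): e=[-4,30,50] → ·
    (3,3)@(7, 7): e=[0,38,38] → #  [on edge]
    (6,3)@(13, 7): e=[12,62,2] → #
    (7,3)@(15, 7): e=[16,70,-10] → ·
  covered (10 px):
    · · · · · · · · · · · ·
    · · · · # · · · · · · ·
    · # # # # # · · · · · ·
    · · · # # # # · · · · ·
T1:
  2·area = 56  (B↔C swapped to make it positive)
  edge (6, 4)→(10, 0): d=(4,-4) top-left  bias=+0
  edge (10, 0)→(20, 4): d=(10,4) right/bottom  bias=-1
  edge (20, 4)→(6, 4): d=(-14,0) right/bottom  bias=-1
    (4,0)@(9, 1): e=[0,14,42] → #  [on edge]
    (5,0)@(11, 1): e=[8,6,42] → #
    (6,0)@(13, 1): e=[16,-2,42] → ·
    (3,1)@(7, 3): e=[0,42,14] → #  [on edge]
    (6,1)@(13, 3): e=[24,18,14] → #
    (7,1)@(15, 3): e=[32,10,14] → #
    (8,1)@(17, 3): e=[40,2,14] → #
    (9,1)@(19, 3): e=[48,-6,14] → ·
    (2,2)@(5, 5): e=[0,70,-14] → ·  [on edge]
    (3,2)@(7, 5): e=[8,62,-14] → ·
    (4,2)@(9, 5): e=[16,54,-14] → ·
    (5,2)@(11, 5): e=[24,46,-14] → ·
    (1,3)@(3, 7): e=[0,98,-42] → ·  [on edge]
  covered (8 px):
    · · · · # # · · · · · ·
    · · · # # # # # # · · ·
    · · · · · · · · · · · ·
    · · · · · · · · · · · ·

Answer: 18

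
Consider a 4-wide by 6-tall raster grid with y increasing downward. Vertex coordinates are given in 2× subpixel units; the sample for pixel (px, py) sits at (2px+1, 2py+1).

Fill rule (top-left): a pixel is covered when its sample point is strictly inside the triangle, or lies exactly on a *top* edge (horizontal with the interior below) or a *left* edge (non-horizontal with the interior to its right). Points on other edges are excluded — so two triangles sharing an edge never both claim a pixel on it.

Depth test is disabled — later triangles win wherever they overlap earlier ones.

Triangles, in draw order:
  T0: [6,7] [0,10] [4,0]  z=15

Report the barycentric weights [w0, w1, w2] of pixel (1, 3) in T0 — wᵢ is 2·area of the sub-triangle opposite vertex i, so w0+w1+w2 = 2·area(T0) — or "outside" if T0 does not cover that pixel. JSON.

T0:
  2·area = 48
  edge (6, 7)→(0, 10): d=(-6,3) right/bottom  bias=-1
  edge (0, 10)→(4, 0): d=(4,-10) top-left  bias=+0
  edge (4, 0)→(6, 7): d=(2,7) right/bottom  bias=-1
    (1,1)@(3, 3): e=[33,2,13] → X
    (2,1)@(5, 3): e=[27,22,-1] → .
    (1,2)@(3, 5): e=[21,10,17] → X
    (2,2)@(5, 5): e=[15,30,3] → X
    (3,2)@(7, 5): e=[9,50,-11] → .
    (1,3)@(3, 7): e=[9,18,21] → X
    (3,3)@(7, 7): e=[-3,58,-7] → .
    (0,4)@(1, 9): e=[3,6,39] → X
    (1,4)@(3, 9): e=[-3,26,25] → .
    (2,4)@(5, 9): e=[-9,46,11] → .
    (0,5)@(1, 11): e=[-9,14,43] → .
  covered (6 px):
    . . . .
    . X . .
    . X X .
    . X X .
    X . . .
    . . . .

Answer: [18,21,9]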